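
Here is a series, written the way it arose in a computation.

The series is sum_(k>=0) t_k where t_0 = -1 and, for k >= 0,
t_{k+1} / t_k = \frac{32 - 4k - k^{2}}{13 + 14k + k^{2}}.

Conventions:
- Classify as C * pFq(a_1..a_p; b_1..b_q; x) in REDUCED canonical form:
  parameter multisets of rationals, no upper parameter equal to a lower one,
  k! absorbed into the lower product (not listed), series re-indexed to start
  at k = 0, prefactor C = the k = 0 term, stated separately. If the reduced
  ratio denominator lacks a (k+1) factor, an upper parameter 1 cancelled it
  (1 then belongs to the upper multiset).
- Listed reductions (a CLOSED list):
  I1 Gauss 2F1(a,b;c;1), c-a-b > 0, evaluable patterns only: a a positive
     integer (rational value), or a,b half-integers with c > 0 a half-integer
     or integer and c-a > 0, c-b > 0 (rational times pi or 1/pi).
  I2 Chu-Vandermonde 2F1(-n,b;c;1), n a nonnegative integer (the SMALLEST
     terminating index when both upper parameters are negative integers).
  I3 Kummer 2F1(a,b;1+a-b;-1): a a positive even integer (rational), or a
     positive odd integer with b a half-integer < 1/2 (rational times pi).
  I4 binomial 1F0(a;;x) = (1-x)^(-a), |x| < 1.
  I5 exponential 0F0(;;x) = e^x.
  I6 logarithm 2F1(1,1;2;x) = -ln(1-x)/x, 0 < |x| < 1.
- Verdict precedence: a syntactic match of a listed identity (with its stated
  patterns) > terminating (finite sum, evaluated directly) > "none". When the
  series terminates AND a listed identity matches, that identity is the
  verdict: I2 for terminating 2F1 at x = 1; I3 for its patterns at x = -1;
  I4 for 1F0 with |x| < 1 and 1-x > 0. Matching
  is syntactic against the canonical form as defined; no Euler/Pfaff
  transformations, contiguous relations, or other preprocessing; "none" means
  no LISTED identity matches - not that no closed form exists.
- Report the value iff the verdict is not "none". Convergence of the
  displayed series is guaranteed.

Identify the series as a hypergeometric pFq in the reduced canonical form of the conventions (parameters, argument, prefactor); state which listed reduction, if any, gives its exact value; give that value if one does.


Structural cue: x = -1 and factor the ratio over Q (C = -1): negated roots = parameters.
Adjacent-term ratio: r(k) = -1 * (k-4) (k+8) / [(k+13) (k+1)] ; factor over Q: parameters, x = -1, and C = -1.

x = -1 here; the reduced form reads 2F1, upper {-4, 8}, lower {13}, C = -1. Verdict: Kummer's theorem (I3) applies (x = -1; c = 13 equals 1+a-b for upper {-4, 8}: listed pattern). Value: -\frac{99}{14}.


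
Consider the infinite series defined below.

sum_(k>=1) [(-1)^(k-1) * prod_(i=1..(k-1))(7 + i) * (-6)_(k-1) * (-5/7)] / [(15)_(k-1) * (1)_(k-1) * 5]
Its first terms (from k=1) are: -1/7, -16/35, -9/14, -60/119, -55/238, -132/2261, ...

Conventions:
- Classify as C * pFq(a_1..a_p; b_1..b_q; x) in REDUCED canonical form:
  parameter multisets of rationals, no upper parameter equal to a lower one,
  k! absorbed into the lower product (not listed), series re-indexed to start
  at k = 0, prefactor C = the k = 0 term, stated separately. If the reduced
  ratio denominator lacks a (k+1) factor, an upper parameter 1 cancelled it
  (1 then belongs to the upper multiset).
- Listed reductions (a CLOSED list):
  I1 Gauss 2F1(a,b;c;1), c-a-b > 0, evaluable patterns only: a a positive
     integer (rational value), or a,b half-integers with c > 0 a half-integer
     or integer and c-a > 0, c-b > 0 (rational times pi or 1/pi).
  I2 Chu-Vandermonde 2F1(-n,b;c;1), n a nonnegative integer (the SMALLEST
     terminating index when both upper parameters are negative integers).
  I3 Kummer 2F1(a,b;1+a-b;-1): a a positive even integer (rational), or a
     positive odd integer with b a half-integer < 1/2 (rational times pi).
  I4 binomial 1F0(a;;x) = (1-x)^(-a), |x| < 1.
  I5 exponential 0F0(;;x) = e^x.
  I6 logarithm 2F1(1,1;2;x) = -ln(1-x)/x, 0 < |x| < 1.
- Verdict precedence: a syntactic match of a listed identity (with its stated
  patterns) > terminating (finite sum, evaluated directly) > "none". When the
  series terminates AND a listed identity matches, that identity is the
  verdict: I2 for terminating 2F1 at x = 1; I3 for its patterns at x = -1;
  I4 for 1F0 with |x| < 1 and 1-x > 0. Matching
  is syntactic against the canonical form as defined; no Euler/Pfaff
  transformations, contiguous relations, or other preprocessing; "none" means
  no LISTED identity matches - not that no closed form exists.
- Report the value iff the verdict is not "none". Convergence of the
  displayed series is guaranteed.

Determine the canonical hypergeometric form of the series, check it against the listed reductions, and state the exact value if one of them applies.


Classification (C = -1/7): 2F1 with upper {-6, 8}, lower {15}, argument x = -1. Verdict at x = -1: Kummer's theorem (I3) matches (x = -1; c = 15 equals 1+a-b for upper {-6, 8}: listed pattern). Exact value: -143/70.

Structural cue: t_0 being -1/7, the running product (C = -1/7) telescopes to a rising factorial.
Adjacent-term ratio: r(k) = (-1) * (k-6) (k+8) / [(k+15) (k+1)] - rational in k. x = (-1); t_0 = -1/7; negate the roots.


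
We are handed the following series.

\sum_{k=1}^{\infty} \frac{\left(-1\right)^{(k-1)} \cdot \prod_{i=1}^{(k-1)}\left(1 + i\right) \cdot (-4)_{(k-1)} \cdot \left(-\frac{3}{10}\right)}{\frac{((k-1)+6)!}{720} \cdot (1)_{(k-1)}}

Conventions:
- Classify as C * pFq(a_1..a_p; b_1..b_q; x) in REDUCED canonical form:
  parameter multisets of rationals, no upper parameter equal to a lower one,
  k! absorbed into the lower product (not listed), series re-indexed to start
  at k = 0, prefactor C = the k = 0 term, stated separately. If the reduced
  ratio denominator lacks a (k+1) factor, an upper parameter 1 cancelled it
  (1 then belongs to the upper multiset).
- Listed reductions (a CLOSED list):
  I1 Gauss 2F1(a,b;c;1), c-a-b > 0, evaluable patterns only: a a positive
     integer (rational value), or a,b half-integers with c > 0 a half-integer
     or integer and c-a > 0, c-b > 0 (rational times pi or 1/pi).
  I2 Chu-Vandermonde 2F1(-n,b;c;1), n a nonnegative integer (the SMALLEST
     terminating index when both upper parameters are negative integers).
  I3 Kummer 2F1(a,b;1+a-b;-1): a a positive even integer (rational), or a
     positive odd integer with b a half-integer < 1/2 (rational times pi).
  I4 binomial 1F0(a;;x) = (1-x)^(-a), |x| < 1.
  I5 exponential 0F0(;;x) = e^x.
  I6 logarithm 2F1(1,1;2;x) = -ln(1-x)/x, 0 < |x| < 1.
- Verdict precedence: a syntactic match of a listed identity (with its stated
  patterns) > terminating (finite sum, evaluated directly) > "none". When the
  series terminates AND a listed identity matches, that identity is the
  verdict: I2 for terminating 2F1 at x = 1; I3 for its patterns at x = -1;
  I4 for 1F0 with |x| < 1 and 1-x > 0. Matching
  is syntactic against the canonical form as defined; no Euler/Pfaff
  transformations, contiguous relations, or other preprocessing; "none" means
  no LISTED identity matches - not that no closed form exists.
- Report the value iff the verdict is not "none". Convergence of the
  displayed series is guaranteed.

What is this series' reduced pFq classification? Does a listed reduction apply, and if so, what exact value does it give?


Reduced: x = -1, 2F1, upper = {-4, 2}, lower = {7}, C = -\frac{3}{10}. Verdict at x = -1: Kummer (I3) matches (x = -1; c = 7 equals 1+a-b for upper {-4, 2}: listed pattern). Exact value: -\frac{9}{10}.

Structural cue: from the first term -\frac{3}{10}: (1)_k (C = -3/10, x = -1) is k! itself.
Term ratio: r(k) = -1 * (k-4) (k+2) / [(k+7) (k+1)] - rational in k. x = -1; t_0 = -\frac{3}{10}; negate the roots.


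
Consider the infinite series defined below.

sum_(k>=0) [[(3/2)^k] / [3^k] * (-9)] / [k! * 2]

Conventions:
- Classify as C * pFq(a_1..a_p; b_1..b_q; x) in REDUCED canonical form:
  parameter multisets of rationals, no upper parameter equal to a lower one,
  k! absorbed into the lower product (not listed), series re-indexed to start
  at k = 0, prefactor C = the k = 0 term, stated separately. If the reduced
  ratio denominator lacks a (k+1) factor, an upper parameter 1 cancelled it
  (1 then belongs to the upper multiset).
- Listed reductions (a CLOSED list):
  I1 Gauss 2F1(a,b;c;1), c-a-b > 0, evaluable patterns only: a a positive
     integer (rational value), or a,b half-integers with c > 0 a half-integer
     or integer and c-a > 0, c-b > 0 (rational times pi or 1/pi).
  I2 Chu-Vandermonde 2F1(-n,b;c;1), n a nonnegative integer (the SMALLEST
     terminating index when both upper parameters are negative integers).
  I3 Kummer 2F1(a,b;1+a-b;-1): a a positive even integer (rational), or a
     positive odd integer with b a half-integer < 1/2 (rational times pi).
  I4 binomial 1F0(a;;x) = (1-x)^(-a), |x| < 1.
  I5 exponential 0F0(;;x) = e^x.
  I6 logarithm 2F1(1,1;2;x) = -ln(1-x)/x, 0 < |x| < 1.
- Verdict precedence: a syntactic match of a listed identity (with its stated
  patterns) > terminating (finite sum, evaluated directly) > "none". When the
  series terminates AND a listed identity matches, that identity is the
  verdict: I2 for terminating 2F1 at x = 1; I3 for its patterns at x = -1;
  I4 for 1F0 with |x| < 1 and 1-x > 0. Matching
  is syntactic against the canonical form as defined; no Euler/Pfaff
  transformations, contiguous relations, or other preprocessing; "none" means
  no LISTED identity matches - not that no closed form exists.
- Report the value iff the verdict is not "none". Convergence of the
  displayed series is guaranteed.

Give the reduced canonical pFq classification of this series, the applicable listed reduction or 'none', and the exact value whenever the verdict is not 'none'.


x = 1/2 here; the reduced form reads 0F0, upper {-}, lower {-}, C = -9/2. Verdict: this is the exponential series (I5) (the 0F0 exponential series at x = 1/2). Its exact value is (-9/2) * e^(1/2).

Structural cue: from the first term -9/2: the two k-th powers (C = -9/2) combine into one argument.
Consecutive-term ratio: r(k) = (1/2) * 1 / [(k+1)] - poly over poly, x = (1/2) from leading terms; C = -9/2 at k = 0.


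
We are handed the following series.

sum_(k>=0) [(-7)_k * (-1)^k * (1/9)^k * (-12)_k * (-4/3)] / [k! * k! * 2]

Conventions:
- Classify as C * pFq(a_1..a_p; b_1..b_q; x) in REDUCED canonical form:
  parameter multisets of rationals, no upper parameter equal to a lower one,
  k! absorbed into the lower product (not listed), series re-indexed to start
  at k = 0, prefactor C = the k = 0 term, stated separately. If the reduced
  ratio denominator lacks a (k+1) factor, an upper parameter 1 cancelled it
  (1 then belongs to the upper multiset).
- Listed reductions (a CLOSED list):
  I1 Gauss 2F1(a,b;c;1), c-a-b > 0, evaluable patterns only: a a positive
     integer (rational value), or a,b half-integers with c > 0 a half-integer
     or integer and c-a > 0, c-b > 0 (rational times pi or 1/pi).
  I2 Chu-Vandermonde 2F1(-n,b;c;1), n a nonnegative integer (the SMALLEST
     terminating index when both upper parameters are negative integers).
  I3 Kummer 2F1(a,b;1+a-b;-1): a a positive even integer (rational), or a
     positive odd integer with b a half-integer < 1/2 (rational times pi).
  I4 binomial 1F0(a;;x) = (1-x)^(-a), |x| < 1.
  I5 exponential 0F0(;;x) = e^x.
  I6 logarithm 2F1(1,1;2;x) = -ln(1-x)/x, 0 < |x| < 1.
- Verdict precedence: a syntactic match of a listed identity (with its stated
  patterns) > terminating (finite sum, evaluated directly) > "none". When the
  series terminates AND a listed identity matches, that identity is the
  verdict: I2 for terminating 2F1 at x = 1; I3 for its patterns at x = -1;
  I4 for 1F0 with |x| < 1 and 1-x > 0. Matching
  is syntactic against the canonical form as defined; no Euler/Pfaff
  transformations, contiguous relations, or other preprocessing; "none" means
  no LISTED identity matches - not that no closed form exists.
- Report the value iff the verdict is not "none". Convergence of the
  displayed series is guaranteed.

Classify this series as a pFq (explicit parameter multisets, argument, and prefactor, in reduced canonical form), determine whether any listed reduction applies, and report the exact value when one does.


First insight: x = (-1/9) and the (-1)^k factor (prefactor -2/3) folds into the argument's sign.
Step ratio: r(k) = (-1/9) * (k-12) (k-7) / [(k+1) (k+1)] - poly over poly, x = (-1/9) from leading terms; C = -2/3 at k = 0.

Classification (C = -2/3): 2F1 with upper {-12, -7}, lower {1}, argument x = -1/9. Verdict: terminating at k = 7: the factor (-7)_k kills every later term; summing the 8 survivors is exact. Its exact value is -623176/1594323.


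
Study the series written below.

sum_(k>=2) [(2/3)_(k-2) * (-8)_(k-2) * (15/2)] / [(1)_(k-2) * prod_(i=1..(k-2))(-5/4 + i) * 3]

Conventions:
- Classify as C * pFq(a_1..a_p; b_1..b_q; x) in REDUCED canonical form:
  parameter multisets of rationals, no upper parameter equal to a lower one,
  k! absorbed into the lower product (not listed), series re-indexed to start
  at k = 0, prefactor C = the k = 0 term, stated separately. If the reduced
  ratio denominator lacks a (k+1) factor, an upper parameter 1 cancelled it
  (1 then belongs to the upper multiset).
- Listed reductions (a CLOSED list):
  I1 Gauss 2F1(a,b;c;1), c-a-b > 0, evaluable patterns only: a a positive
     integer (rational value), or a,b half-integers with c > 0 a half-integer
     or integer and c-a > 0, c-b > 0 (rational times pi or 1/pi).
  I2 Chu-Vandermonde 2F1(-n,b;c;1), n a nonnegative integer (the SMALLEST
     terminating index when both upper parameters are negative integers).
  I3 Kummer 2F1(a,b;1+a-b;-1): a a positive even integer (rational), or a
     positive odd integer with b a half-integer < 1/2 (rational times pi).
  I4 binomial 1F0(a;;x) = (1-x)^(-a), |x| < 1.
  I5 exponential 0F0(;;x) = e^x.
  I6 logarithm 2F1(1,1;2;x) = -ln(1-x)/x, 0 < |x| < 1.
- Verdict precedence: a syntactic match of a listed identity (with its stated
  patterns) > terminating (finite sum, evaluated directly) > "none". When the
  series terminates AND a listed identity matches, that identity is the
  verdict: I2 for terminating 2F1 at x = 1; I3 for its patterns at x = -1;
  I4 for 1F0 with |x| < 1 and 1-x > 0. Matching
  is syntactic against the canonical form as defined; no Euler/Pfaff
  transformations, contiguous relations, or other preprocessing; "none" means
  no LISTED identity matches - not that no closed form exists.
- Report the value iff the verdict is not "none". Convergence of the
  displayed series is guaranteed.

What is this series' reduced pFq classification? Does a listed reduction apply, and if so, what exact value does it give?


The series (x = 1) is 2F1: upper {-8, 2/3}, lower {-1/4}, prefactor 5/2. Verdict: Chu-Vandermonde (I2) matches (terminating 2F1 at x = 1 with n = 8, b = 2/3, c = -1/4). Value: 374831275/1393438302.

Key step: with t_0 = 5/2, the constant factors (C = 5/2, x = 1) combine into one prefactor.
Term ratio: r(k) = 1 * (k-8) (k+2/3) / [(k-1/4) (k+1)] - rational in k, leading ratio 1; with t_0 = 5/2, classification follows.


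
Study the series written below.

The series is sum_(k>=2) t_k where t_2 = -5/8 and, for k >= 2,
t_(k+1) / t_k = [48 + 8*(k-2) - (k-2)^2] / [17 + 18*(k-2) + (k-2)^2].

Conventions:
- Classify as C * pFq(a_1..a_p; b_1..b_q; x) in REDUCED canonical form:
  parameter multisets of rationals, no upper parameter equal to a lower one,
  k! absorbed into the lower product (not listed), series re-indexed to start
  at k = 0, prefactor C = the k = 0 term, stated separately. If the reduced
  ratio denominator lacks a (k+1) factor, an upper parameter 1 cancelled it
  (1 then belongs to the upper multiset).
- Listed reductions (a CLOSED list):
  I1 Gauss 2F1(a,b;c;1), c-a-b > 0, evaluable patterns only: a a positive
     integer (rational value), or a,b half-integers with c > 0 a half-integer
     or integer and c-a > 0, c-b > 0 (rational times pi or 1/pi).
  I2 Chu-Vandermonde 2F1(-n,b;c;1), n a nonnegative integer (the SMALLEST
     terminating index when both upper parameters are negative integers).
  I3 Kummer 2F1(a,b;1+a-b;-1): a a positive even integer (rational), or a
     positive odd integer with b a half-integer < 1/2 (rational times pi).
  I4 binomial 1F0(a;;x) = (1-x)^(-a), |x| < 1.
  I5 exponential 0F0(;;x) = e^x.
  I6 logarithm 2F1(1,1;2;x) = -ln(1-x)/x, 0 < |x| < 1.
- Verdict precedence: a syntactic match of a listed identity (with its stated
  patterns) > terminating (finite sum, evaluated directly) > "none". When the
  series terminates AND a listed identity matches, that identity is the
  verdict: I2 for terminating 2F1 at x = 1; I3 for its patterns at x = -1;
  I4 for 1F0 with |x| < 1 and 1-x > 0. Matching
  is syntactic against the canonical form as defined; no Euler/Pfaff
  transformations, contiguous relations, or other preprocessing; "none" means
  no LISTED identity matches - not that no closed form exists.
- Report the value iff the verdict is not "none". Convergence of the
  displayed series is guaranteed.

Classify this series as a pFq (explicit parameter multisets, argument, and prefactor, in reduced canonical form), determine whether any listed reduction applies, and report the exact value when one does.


Reduced: x = -1, 2F1, upper = {-12, 4}, lower = {17}, C = -5/8. Verdict: Kummer's theorem (I3) fires (x = -1; c = 17 equals 1+a-b for upper {-12, 4}: listed pattern). Hence: -25/2.

Structural cue: t_0 = -5/8 here, and factor the ratio over Q (prefactor -5/8): negated roots = parameters.
Adjacent-term ratio: r(k) = (-1) * (k-12) (k+4) / [(k+17) (k+1)] - rational in k, leading ratio (-1); with t_0 = -5/8, classification follows.


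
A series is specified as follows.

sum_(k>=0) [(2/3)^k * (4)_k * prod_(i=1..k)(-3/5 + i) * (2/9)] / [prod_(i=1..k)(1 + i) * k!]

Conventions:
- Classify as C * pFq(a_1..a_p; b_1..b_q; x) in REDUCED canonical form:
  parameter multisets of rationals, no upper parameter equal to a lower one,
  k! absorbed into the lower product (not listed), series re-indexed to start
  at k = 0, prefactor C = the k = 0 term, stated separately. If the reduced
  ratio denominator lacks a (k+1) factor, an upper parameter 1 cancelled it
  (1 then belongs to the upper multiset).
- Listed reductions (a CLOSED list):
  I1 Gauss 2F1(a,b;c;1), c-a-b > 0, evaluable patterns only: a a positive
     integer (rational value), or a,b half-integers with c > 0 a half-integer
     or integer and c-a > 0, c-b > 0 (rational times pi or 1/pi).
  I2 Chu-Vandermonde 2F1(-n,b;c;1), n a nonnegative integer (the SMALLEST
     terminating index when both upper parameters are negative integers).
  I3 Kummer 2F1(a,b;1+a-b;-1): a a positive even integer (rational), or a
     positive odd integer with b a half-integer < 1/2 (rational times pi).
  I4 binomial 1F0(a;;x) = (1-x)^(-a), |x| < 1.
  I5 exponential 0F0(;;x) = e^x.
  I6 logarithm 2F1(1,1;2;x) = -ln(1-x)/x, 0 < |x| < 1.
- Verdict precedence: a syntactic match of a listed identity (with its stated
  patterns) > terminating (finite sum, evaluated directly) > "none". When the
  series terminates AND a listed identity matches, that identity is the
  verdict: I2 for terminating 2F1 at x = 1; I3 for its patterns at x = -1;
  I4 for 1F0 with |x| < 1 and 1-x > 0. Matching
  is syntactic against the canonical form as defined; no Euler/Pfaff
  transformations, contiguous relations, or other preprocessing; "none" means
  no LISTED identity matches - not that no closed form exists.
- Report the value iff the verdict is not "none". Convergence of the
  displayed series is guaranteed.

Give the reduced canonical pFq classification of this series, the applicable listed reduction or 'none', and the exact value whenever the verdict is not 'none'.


x = 2/3 here; the reduced form reads 2F1, upper {2/5, 4}, lower {2}, C = 2/9. Verdict: none - this 2F1 at x = 2/3 matches no listed pattern, and upper {2/5, 4} holds no stopper.

Structural cue: from the first term 2/9: the lower running product (C = 2/9, x = 2/3) is a rising factorial.
Step ratio: r(k) = (2/3) * (k+2/5) (k+4) / [(k+2) (k+1)] ; factor over Q: parameters, x = (2/3), and C = 2/9.


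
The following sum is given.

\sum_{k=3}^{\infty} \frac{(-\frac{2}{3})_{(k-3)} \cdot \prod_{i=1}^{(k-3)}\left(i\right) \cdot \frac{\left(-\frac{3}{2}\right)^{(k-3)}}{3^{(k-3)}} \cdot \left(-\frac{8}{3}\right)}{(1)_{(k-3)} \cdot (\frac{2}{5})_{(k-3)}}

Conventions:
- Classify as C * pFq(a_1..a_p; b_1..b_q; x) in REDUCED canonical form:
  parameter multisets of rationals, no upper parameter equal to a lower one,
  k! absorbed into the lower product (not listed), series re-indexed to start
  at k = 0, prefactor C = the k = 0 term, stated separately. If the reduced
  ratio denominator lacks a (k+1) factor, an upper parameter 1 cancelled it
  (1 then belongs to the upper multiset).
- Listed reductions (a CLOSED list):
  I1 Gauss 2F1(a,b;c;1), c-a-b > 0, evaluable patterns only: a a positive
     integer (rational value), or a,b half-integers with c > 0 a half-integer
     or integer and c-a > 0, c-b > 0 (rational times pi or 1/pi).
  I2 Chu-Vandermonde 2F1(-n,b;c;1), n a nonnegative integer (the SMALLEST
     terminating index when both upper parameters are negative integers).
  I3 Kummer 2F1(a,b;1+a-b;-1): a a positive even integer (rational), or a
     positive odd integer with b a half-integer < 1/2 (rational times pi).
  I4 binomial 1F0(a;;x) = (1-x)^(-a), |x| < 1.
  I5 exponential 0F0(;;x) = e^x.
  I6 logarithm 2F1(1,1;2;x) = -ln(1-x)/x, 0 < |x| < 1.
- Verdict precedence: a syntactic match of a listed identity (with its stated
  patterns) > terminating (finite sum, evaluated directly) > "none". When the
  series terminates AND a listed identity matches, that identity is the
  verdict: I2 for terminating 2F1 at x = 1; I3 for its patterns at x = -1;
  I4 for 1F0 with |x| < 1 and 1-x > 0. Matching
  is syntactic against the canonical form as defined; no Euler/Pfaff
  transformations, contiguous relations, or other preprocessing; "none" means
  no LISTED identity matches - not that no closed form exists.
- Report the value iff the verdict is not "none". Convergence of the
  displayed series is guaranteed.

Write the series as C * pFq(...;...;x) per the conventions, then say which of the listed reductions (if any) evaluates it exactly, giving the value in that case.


Prefactor -\frac{8}{3}, argument -\frac{1}{2}: 2F1 with upper {-\frac{2}{3}, 1} over lower {\frac{2}{5}}. Verdict: none - at argument -\frac{1}{2} the multisets {-\frac{2}{3}, 1} ; {\frac{2}{5}} match no listed identity.

Key observation: from the first term -\frac{8}{3}: the two k-th powers (C = -8/3, x = -1/2) combine into one argument.
Ratio: r(k) = -\frac{1}{2} * (k-\frac{2}{3}) (k+1) / [(k+\frac{2}{5}) (k+1)] ; factor over Q: parameters, x = -\frac{1}{2}, and C = -\frac{8}{3}.


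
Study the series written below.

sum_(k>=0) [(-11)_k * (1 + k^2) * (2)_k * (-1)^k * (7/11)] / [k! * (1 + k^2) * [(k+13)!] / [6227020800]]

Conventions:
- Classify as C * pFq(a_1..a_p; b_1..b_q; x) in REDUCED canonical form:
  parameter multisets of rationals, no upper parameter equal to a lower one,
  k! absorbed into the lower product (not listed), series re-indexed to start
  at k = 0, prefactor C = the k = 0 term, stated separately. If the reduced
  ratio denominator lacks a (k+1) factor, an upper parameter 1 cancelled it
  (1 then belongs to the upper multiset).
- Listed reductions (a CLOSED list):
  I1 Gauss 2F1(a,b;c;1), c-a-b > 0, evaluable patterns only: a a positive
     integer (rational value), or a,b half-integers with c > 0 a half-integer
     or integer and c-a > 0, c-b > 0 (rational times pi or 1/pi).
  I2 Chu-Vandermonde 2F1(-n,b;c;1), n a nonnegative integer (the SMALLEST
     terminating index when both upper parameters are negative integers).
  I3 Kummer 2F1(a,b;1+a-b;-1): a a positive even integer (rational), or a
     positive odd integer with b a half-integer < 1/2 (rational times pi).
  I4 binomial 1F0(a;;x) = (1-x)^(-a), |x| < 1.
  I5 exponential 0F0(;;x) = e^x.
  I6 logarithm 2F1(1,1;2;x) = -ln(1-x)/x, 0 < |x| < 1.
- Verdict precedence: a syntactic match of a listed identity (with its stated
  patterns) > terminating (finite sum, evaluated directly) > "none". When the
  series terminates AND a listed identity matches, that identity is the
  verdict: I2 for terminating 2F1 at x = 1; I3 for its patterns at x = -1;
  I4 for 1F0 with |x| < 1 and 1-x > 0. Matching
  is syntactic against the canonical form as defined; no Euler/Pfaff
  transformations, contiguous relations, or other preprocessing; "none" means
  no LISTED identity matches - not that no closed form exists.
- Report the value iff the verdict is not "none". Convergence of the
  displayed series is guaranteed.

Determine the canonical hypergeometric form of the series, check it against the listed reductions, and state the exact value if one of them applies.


This is 7/11 * 2F1(-11, 2; 14; -1) in reduced canonical form. Verdict (x = -1): Kummer's theorem (I3) applies (x = -1; c = 14 equals 1+a-b for upper {-11, 2}: listed pattern). Value: 91/22.

Key observation: t_0 = 7/11 here, and the denominator's factorial ratio (C = 7/11) is a lower Pochhammer.
Term ratio: r(k) = (-1) * (k-11) (k+2) / [(k+14) (k+1)] ; factor over Q: parameters, x = (-1), and C = 7/11.


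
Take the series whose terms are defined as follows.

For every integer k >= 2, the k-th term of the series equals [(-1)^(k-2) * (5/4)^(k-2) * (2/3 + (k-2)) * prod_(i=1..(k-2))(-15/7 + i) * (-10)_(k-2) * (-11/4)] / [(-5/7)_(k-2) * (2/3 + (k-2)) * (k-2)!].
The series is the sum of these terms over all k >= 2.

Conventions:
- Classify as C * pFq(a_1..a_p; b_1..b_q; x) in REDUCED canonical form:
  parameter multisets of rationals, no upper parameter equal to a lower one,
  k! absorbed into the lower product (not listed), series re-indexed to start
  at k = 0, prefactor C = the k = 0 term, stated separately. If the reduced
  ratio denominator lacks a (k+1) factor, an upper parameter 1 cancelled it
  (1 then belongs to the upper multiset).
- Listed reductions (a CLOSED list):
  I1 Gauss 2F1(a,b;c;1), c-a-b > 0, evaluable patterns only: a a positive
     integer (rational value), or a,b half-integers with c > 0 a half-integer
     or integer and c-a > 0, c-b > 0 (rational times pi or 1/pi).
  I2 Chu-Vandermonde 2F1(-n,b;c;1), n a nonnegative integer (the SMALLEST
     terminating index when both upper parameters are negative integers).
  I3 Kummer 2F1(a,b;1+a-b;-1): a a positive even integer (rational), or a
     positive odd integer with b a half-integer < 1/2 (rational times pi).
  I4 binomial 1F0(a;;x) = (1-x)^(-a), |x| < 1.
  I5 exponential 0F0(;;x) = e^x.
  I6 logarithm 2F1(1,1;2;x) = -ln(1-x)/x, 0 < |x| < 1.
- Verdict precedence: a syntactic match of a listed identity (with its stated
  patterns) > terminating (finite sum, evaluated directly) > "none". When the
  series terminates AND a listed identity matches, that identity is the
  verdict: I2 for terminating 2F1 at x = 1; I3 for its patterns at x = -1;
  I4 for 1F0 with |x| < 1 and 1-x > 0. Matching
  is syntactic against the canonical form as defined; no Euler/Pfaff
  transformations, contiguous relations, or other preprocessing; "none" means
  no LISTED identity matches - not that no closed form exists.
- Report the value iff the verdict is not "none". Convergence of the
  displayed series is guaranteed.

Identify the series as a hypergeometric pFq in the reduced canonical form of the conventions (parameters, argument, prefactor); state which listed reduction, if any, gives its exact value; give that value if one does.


This is -11/4 * 2F1(-10, -8/7; -5/7; -5/4) in reduced canonical form. Verdict: terminating. (-10)_k vanishes past k = 10, leaving a 11-term sum, computed directly. Its exact value is 87023361200019/25877807104.

The tell: t_0 being -11/4, the factor k + 2/3 cancels (top and bottom), leaving C = -11/4.
Adjacent-term ratio: r(k) = (-5/4) * (k-10) (k-8/7) / [(k-5/7) (k+1)] - rational in k, leading ratio (-5/4); with t_0 = -11/4, classification follows.


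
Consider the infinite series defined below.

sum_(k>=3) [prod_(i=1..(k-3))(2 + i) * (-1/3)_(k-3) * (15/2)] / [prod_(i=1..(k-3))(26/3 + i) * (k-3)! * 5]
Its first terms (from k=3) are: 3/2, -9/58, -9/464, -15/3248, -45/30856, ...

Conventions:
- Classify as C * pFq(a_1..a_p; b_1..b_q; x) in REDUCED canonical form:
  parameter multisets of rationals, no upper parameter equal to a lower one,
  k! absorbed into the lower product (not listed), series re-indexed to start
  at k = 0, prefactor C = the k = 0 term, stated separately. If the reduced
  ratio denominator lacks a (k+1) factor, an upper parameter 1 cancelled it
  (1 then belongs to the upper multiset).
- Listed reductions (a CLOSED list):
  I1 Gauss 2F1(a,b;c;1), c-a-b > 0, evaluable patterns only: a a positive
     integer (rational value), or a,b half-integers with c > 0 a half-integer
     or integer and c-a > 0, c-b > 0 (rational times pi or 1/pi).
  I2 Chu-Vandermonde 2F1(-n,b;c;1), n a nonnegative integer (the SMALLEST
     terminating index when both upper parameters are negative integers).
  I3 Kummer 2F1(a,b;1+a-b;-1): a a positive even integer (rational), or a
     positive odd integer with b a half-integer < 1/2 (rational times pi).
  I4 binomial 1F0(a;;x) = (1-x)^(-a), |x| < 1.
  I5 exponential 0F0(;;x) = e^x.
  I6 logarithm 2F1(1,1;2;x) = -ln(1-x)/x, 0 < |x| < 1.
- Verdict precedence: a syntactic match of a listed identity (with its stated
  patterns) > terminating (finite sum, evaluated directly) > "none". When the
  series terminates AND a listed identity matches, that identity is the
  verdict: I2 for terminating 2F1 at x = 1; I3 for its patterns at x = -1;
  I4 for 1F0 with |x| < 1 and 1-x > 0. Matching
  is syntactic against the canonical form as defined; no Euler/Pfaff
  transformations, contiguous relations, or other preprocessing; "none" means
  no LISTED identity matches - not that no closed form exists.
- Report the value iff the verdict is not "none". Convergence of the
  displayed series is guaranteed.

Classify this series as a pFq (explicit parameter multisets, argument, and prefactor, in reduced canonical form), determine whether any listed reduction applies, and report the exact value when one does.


At argument 1: a 2F1 with upper {-1/3, 3}, lower {29/3}, scaled by C = 3/2. Verdict (x = 1): Gauss (I1, integer-parameter pattern) applies (x = 1: the Gamma ratio telescopes since c-a-b = 7 > 0 and a = 3 in Z>0). Exact value: 1495/1134.

First insight: t_0 = 3/2 here, and the lower running product (C = 3/2) is a rising factorial.
Consecutive-term ratio: r(k) = 1 * (k-1/3) (k+3) / [(k+29/3) (k+1)] ; factor over Q: parameters, x = 1, and C = 3/2.


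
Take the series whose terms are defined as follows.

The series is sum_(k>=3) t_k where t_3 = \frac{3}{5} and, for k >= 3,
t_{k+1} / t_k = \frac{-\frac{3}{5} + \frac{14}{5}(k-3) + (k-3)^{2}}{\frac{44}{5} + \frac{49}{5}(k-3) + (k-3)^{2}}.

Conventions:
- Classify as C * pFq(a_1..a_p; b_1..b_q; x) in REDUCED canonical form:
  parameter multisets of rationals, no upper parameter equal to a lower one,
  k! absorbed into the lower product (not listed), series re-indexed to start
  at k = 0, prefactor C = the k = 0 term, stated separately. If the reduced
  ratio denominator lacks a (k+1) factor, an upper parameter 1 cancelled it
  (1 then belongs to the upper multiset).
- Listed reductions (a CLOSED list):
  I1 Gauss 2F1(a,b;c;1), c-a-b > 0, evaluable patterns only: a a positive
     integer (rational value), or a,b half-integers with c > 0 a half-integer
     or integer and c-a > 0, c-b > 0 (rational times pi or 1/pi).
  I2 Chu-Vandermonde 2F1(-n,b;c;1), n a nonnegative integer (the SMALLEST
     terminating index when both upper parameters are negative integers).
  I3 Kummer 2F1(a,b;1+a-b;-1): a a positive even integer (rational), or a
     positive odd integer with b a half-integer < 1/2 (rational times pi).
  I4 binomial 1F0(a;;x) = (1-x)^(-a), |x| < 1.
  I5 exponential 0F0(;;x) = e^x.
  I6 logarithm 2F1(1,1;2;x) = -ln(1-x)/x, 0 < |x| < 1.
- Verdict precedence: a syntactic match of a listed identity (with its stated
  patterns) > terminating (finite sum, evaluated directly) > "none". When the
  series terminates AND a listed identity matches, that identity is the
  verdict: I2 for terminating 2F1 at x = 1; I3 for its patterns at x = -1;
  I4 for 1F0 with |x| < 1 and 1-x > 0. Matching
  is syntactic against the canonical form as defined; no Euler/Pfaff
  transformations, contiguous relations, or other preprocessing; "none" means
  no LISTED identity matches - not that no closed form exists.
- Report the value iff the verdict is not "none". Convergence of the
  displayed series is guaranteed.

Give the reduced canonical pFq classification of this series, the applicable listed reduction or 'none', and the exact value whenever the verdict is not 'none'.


x = 1 here; the reduced form reads 2F1, upper {-\frac{1}{5}, 3}, lower {\frac{44}{5}}, C = \frac{3}{5}. Verdict: Gauss (I1, integer-parameter pattern) fires (x = 1: the Gamma ratio telescopes since c-a-b = 6 > 0 and a = 3 in Z>0). Its exact value is \frac{19227}{35000}.

Key step: from the first term \frac{3}{5}: factor the ratio over Q (C = 3/5): negated roots = parameters.
Term ratio: r(k) = 1 * (k-\frac{1}{5}) (k+3) / [(k+\frac{44}{5}) (k+1)] ; factor over Q: parameters, x = 1, and C = \frac{3}{5}.


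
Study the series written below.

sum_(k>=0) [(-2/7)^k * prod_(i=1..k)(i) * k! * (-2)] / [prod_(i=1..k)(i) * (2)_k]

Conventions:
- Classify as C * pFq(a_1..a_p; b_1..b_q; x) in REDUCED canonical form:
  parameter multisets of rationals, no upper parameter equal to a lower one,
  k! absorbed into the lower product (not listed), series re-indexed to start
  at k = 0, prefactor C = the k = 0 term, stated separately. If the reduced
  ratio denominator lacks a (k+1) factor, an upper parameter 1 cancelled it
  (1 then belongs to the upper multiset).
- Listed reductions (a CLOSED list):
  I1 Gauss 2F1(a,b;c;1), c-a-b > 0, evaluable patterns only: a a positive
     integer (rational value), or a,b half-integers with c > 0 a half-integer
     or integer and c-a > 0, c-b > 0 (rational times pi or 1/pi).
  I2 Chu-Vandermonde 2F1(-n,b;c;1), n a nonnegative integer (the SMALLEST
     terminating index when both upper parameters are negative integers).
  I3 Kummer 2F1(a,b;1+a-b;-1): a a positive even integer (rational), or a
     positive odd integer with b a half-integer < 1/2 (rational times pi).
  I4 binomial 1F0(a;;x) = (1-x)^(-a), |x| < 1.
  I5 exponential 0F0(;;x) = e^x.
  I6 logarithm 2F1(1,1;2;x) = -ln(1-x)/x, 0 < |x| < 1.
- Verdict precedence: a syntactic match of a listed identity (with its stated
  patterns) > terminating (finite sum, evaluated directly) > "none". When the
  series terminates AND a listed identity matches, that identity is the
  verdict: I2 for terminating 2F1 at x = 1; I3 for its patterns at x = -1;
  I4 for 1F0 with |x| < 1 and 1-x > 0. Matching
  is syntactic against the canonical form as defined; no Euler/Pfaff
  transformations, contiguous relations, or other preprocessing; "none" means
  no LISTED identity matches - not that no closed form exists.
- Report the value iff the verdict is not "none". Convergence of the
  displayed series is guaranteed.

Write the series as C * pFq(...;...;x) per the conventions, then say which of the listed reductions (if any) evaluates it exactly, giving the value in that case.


At argument -2/7: a 2F1 with upper {1, 1}, lower {2}, scaled by C = -2. Verdict (x = -2/7): the logarithmic series (I6) applies (the logarithm: parameters (1,1;2), x = -2/7). Exact value: (-7) * ln(9/7).

The tell: x = (-2/7) and the product of the first k integers (C = -2) is k!.
Consecutive-term ratio: r(k) = (-2/7) * (k+1) (k+1) / [(k+2) (k+1)] - rational in k. x = (-2/7); t_0 = -2; negate the roots.


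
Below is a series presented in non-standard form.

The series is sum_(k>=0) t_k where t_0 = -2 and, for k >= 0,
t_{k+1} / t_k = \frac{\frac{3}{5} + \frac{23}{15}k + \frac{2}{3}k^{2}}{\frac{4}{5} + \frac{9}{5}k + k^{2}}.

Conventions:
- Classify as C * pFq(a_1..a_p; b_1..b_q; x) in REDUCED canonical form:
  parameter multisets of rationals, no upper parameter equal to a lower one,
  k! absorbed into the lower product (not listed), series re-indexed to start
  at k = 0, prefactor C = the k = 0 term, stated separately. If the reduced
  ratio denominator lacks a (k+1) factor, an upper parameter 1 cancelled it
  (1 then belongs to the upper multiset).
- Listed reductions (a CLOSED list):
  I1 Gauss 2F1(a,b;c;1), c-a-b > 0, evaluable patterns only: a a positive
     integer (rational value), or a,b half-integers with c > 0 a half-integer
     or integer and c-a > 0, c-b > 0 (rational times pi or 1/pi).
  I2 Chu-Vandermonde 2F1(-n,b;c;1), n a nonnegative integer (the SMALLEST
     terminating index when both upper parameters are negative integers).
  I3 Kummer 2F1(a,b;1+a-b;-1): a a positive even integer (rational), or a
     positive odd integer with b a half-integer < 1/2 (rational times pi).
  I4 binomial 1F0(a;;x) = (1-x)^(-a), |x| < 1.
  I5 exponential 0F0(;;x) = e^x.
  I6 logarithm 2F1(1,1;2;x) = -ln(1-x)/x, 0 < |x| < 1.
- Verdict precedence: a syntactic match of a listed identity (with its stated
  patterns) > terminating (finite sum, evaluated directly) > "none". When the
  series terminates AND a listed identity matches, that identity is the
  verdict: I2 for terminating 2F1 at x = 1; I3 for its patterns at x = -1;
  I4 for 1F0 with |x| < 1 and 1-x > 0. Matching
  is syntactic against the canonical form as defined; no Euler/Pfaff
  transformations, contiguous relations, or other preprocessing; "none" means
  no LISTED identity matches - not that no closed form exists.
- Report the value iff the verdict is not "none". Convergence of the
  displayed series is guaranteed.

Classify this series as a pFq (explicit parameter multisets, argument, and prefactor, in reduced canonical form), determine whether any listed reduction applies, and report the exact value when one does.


Reduced: x = \frac{2}{3}, 2F1, upper = {\frac{1}{2}, \frac{9}{5}}, lower = {\frac{4}{5}}, C = -2. Verdict: no listed reduction: x = \frac{2}{3} and upper {\frac{1}{2}, \frac{9}{5}} fail every I1-I6 pattern.

Key step: t_0 being -2, roots of the ratio polynomials (C = -2) are the negated parameters.
Ratio: r(k) = \frac{2}{3} * (k+\frac{1}{2}) (k+\frac{9}{5}) / [(k+\frac{4}{5}) (k+1)] - rational in k, leading ratio \frac{2}{3}; with t_0 = -2, classification follows.


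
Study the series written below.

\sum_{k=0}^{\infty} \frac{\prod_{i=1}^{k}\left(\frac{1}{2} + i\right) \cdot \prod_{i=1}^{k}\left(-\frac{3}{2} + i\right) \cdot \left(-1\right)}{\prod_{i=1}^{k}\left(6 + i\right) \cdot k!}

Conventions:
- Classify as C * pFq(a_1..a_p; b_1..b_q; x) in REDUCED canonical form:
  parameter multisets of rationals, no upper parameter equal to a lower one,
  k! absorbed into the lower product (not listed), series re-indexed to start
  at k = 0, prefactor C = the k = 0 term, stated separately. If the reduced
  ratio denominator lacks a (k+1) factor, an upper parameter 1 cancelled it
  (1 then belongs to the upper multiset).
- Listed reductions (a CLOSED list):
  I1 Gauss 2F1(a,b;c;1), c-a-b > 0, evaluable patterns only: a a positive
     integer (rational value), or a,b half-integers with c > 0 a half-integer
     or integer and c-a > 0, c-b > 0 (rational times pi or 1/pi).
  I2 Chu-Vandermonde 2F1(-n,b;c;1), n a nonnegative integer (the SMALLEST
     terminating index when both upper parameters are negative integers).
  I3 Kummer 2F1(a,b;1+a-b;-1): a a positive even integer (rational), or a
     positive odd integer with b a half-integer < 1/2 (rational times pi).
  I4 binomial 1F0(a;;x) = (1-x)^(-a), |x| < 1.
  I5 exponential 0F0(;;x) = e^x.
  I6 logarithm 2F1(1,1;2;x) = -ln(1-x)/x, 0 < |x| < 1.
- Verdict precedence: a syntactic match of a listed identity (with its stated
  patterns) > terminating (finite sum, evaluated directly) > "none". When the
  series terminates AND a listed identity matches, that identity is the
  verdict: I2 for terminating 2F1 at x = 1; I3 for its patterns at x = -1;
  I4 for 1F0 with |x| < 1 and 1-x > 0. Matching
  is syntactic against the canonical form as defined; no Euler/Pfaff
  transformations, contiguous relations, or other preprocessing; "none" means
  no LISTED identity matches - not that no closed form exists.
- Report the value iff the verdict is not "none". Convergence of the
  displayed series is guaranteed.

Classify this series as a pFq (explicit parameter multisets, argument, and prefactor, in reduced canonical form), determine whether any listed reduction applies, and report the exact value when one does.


This is -1 * 2F1(-\frac{1}{2}, \frac{3}{2}; 7; 1) in reduced canonical form. Verdict (x = 1): Gauss's theorem I1 (half-integer case) applies (x = 1; upper {-\frac{1}{2}, \frac{3}{2}} half-integers, c = 7 in the evaluable pattern). Hence: \left(-\frac{524288}{189189}\right) / \pi.

Structural cue: t_0 = -1 here, and the running product (C = -1, x = 1) telescopes to a rising factorial.
Term ratio: r(k) = 1 * (k-\frac{1}{2}) (k+\frac{3}{2}) / [(k+7) (k+1)] - rational in k, leading ratio 1; with t_0 = -1, classification follows.
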